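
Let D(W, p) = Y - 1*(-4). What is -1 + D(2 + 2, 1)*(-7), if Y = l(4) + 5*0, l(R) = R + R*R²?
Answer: -505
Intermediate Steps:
l(R) = R + R³
Y = 68 (Y = (4 + 4³) + 5*0 = (4 + 64) + 0 = 68 + 0 = 68)
D(W, p) = 72 (D(W, p) = 68 - 1*(-4) = 68 + 4 = 72)
-1 + D(2 + 2, 1)*(-7) = -1 + 72*(-7) = -1 - 504 = -505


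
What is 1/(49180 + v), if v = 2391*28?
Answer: 1/116128 ≈ 8.6112e-6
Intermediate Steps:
v = 66948
1/(49180 + v) = 1/(49180 + 66948) = 1/116128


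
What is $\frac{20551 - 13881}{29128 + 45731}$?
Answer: $\frac{6670}{74859} \approx 0.089101$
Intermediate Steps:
$\frac{20551 - 13881}{29128 + 45731} = \frac{6670}{74859}$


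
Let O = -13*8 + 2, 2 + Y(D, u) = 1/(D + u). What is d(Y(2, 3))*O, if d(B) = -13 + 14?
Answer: -102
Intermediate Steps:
Y(D, u) = -2 + 1/(D + u)
d(B) = 1
O = -102 (O = -104 + 2 = -102)
d(Y(2, 3))*O = 1*(-102) = -102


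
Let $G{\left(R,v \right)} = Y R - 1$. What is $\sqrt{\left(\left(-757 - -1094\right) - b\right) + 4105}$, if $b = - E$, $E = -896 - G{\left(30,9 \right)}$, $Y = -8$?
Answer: $\sqrt{3787} \approx 61.539$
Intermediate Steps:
$G{\left(R,v \right)} = -1 - 8 R$ ($G{\left(R,v \right)} = - 8 R - 1 = -1 - 8 R$)
$E = -655$ ($E = -896 - \left(-1 - 240\right) = -896 - -241 = -896 + 241 = -655$)
$b = 655$ ($b = \left(-1\right) \left(-655\right) = 655$)
$\sqrt{\left(\left(-757 - -1094\right) - b\right) + 4105} = \sqrt{\left(\left(-757 - -1094\right) - 655\right) + 4105} = \sqrt{\left(\left(-757 + 1094\right) - 655\right) + 4105} = \sqrt{\left(337 - 655\right) + 4105} = \sqrt{-318 + 4105} = \sqrt{3787}$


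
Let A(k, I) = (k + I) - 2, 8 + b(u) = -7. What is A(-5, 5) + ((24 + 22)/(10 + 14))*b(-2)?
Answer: -123/4 ≈ -30.750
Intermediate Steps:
b(u) = -15 (b(u) = -8 - 7 = -15)
A(k, I) = -2 + I + k (A(k, I) = (I + k) - 2 = -2 + I + k)
A(-5, 5) + ((24 + 22)/(10 + 14))*b(-2) = (-2 + 5 - 5) + ((24 + 22)/(10 + 14))*(-15) = -2 + (46/24)*(-15) = -2 + (46*(1/24))*(-15) = -2 + (23/12)*(-15) = -2 - 115/4 = -123/4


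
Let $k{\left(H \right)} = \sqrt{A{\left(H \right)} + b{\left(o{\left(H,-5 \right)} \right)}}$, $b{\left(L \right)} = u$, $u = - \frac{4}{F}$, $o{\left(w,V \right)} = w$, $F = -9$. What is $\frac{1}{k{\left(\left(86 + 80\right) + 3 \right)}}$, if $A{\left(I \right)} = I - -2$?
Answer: $\frac{3 \sqrt{1543}}{1543} \approx 0.076373$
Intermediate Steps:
$A{\left(I \right)} = 2 + I$ ($A{\left(I \right)} = I + 2 = 2 + I$)
$u = \frac{4}{9}$ ($u = - \frac{4}{-9} = \left(-4\right) \left(- \frac{1}{9}\right) = \frac{4}{9} \approx 0.44444$)
$b{\left(L \right)} = \frac{4}{9}$
$k{\left(H \right)} = \sqrt{\frac{22}{9} + H}$ ($k{\left(H \right)} = \sqrt{\left(2 + H\right) + \frac{4}{9}} = \sqrt{\frac{22}{9} + H}$)
$\frac{1}{k{\left(\left(86 + 80\right) + 3 \right)}} = \frac{1}{\frac{1}{3} \sqrt{22 + 9 \left(\left(86 + 80\right) + 3\right)}} = \frac{1}{\frac{1}{3} \sqrt{22 + 9 \left(166 + 3\right)}} = \frac{1}{\frac{1}{3} \sqrt{22 + 9 \cdot 169}} = \frac{1}{\frac{1}{3} \sqrt{22 + 1521}} = \frac{1}{\frac{1}{3} \sqrt{1543}} = \frac{3 \sqrt{1543}}{1543}$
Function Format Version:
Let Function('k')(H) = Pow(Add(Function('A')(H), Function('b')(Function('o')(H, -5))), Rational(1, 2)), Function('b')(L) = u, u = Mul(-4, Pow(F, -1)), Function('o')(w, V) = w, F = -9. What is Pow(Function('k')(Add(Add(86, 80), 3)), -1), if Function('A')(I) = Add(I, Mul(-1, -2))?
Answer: Mul(Rational(3, 1543), Pow(1543, Rational(1, 2))) ≈ 0.076373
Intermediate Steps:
Function('A')(I) = Add(2, I) (Function('A')(I) = Add(I, 2) = Add(2, I))
u = Rational(4, 9) (u = Mul(-4, Pow(-9, -1)) = Mul(-4, Rational(-1, 9)) = Rational(4, 9) ≈ 0.44444)
Function('b')(L) = Rational(4, 9)
Function('k')(H) = Pow(Add(Rational(22, 9), H), Rational(1, 2)) (Function('k')(H) = Pow(Add(Add(2, H), Rational(4, 9)), Rational(1, 2)) = Pow(Add(Rational(22, 9), H), Rational(1, 2)))
Pow(Function('k')(Add(Add(86, 80), 3)), -1) = Pow(Mul(Rational(1, 3), Pow(Add(22, Mul(9, Add(Add(86, 80), 3))), Rational(1, 2))), -1) = Pow(Mul(Rational(1, 3), Pow(Add(22, Mul(9, Add(166, 3))), Rational(1, 2))), -1) = Pow(Mul(Rational(1, 3), Pow(Add(22, Mul(9, 169)), Rational(1, 2))), -1) = Pow(Mul(Rational(1, 3), Pow(Add(22, 1521), Rational(1, 2))), -1) = Pow(Mul(Rational(1, 3), Pow(1543, Rational(1, 2))), -1) = Mul(Rational(3, 1543), Pow(1543, Rational(1, 2)))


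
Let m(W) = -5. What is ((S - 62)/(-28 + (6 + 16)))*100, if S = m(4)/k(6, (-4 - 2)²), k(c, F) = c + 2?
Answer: 4175/4 ≈ 1043.8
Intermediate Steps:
k(c, F) = 2 + c
S = -5/8 (S = -5/(2 + 6) = -5/8 ≈ -0.62500)
((S - 62)/(-28 + (6 + 16)))*100 = ((-5/8 - 62)/(-28 + (6 + 16)))*100 = -501/(8*(-28 + 22))*100 = -501/8/(-6)*100 = -501/8*(-⅙)*100 = (167/16)*100 = 4175/4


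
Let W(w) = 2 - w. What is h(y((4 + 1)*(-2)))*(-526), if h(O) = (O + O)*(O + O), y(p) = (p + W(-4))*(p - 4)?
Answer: -6598144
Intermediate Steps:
y(p) = (-4 + p)*(6 + p) (y(p) = (p + (2 - 1*(-4)))*(p - 4) = (p + (2 + 4))*(-4 + p) = (p + 6)*(-4 + p) = (6 + p)*(-4 + p) = (-4 + p)*(6 + p))
h(O) = 4*O**2 (h(O) = (2*O)*(2*O) = 4*O**2)
h(y((4 + 1)*(-2)))*(-526) = (4*(-24 + ((4 + 1)*(-2))**2 + 2*((4 + 1)*(-2)))**2)*(-526) = (4*(-24 + (5*(-2))**2 + 2*(5*(-2)))**2)*(-526) = (4*(-24 + (-10)**2 + 2*(-10))**2)*(-526) = (4*(-24 + 100 - 20)**2)*(-526) = (4*56**2)*(-526) = (4*3136)*(-526) = 12544*(-526) = -6598144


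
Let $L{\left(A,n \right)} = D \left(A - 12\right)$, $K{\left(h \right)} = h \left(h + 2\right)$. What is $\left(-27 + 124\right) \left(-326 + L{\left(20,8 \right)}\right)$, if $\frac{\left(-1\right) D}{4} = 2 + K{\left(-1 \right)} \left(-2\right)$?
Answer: $-44038$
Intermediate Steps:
$K{\left(h \right)} = h \left(2 + h\right)$
$D = -16$ ($D = - 4 \left(2 + - (2 - 1) \left(-2\right)\right) = - 4 \left(2 + \left(-1\right) 1 \left(-2\right)\right) = - 4 \left(2 - -2\right) = - 4 \left(2 + 2\right) = \left(-4\right) 4 = -16$)
$L{\left(A,n \right)} = 192 - 16 A$ ($L{\left(A,n \right)} = - 16 \left(A - 12\right) = - 16 \left(-12 + A\right) = 192 - 16 A$)
$\left(-27 + 124\right) \left(-326 + L{\left(20,8 \right)}\right) = \left(-27 + 124\right) \left(-326 + \left(192 - 320\right)\right) = 97 \left(-326 + \left(192 - 320\right)\right) = 97 \left(-326 - 128\right) = 97 \left(-454\right) = -44038$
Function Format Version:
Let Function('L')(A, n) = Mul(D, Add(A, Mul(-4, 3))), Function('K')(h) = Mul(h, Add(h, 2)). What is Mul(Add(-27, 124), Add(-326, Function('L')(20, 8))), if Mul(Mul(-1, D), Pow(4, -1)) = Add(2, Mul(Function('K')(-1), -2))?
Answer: -44038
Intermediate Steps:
Function('K')(h) = Mul(h, Add(2, h))
D = -16 (D = Mul(-4, Add(2, Mul(Mul(-1, Add(2, -1)), -2))) = Mul(-4, Add(2, Mul(Mul(-1, 1), -2))) = Mul(-4, Add(2, Mul(-1, -2))) = Mul(-4, Add(2, 2)) = Mul(-4, 4) = -16)
Function('L')(A, n) = Add(192, Mul(-16, A)) (Function('L')(A, n) = Mul(-16, Add(A, Mul(-4, 3))) = Mul(-16, Add(A, -12)) = Mul(-16, Add(-12, A)) = Add(192, Mul(-16, A)))
Mul(Add(-27, 124), Add(-326, Function('L')(20, 8))) = Mul(Add(-27, 124), Add(-326, Add(192, Mul(-16, 20)))) = Mul(97, Add(-326, Add(192, -320))) = Mul(97, Add(-326, -128)) = Mul(97, -454) = -44038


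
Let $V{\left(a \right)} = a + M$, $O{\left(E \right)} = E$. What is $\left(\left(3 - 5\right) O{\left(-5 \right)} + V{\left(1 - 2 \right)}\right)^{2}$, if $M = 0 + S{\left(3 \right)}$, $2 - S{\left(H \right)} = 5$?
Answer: $36$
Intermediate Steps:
$S{\left(H \right)} = -3$ ($S{\left(H \right)} = 2 - 5 = -3$)
$M = -3$ ($M = 0 - 3 = -3$)
$V{\left(a \right)} = -3 + a$ ($V{\left(a \right)} = a - 3 = -3 + a$)
$\left(\left(3 - 5\right) O{\left(-5 \right)} + V{\left(1 - 2 \right)}\right)^{2} = \left(\left(3 - 5\right) \left(-5\right) + \left(-3 + \left(1 - 2\right)\right)\right)^{2} = \left(\left(-2\right) \left(-5\right) + \left(-3 + \left(1 - 2\right)\right)\right)^{2} = \left(10 - 4\right)^{2} = 6^{2} = 36$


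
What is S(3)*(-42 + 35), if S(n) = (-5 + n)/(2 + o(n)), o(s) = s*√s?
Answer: -28/23 + 42*√3/23 ≈ 1.9455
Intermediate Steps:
o(s) = s^(3/2)
S(n) = (-5 + n)/(2 + n^(3/2))
S(3)*(-42 + 35) = ((-5 + 3)/(2 + 3^(3/2)))*(-42 + 35) = (-2/(2 + 3*√3))*(-7) = -2/(2 + 3*√3)*(-7) = 14/(2 + 3*√3)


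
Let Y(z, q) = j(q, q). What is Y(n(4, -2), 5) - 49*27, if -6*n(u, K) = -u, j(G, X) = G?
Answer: -1318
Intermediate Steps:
n(u, K) = u/6 (n(u, K) = -(-1)*u/6 = u/6)
Y(z, q) = q
Y(n(4, -2), 5) - 49*27 = 5 - 49*27 = 5 - 1323 = -1318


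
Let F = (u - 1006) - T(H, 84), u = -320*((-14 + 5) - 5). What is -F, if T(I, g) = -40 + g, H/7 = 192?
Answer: -3430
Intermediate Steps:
H = 1344 (H = 7*192 = 1344)
u = 4480 (u = -320*(-9 - 5) = -320*(-14) = 4480)
F = 3430 (F = (4480 - 1006) - (-40 + 84) = 3474 - 1*44 = 3474 - 44 = 3430)
-F = -1*3430 = -3430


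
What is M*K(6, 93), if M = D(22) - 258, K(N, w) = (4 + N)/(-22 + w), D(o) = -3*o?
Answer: -3240/71 ≈ -45.634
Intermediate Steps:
K(N, w) = (4 + N)/(-22 + w)
M = -324 (M = -3*22 - 258 = -66 - 258 = -324)
M*K(6, 93) = -324*(4 + 6)/(-22 + 93) = -324*10/71 = -3240/71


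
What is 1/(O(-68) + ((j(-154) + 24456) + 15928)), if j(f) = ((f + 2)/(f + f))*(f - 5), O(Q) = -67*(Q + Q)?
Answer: 77/3805150 ≈ 2.0236e-5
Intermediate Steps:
O(Q) = -134*Q
j(f) = (-5 + f)*(2 + f)/(2*f) (j(f) = ((2 + f)/((2*f)))*(-5 + f) = ((2 + f)*(1/(2*f)))*(-5 + f) = ((2 + f)/(2*f))*(-5 + f) = (-5 + f)*(2 + f)/(2*f))
1/(O(-68) + ((j(-154) + 24456) + 15928)) = 1/(-134*(-68) + (((½)*(-10 - 154*(-3 - 154))/(-154) + 24456) + 15928)) = 1/(9112 + (((½)*(-1/154)*(-10 - 154*(-157)) + 24456) + 15928)) = 1/(9112 + (((½)*(-1/154)*(-10 + 24178) + 24456) + 15928)) = 1/(9112 + (((½)*(-1/154)*24168 + 24456) + 15928)) = 1/(9112 + ((-6042/77 + 24456) + 15928)) = 1/(9112 + (1877070/77 + 15928)) = 1/(9112 + 3103526/77) = 1/(3805150/77) = 77/3805150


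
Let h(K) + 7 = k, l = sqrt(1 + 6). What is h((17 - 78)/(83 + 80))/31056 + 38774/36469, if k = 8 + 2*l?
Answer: 1204201813/1132581264 + sqrt(7)/15528 ≈ 1.0634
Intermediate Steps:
l = sqrt(7) ≈ 2.6458
k = 8 + 2*sqrt(7) ≈ 13.292
h(K) = 1 + 2*sqrt(7) (h(K) = -7 + (8 + 2*sqrt(7)) = 1 + 2*sqrt(7))
h((17 - 78)/(83 + 80))/31056 + 38774/36469 = (1 + 2*sqrt(7))/31056 + 38774/36469 = (1 + 2*sqrt(7))*(1/31056) + 38774*(1/36469) = (1/31056 + sqrt(7)/15528) + 38774/36469 = 1204201813/1132581264 + sqrt(7)/15528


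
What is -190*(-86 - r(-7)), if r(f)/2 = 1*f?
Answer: 13680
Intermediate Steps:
r(f) = 2*f (r(f) = 2*(1*f) = 2*f)
-190*(-86 - r(-7)) = -190*(-86 - 2*(-7)) = -190*(-86 - 1*(-14)) = -190*(-86 + 14) = -190*(-72) = 13680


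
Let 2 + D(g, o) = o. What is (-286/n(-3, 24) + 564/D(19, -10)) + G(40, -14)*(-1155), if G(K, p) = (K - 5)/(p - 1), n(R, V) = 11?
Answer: 2622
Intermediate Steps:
G(K, p) = (-5 + K)/(-1 + p)
D(g, o) = -2 + o
(-286/n(-3, 24) + 564/D(19, -10)) + G(40, -14)*(-1155) = (-286/11 + 564/(-2 - 10)) + ((-5 + 40)/(-1 - 14))*(-1155) = (-286*1/11 + 564/(-12)) + (35/(-15))*(-1155) = (-26 + 564*(-1/12)) - 1/15*35*(-1155) = (-26 - 47) - 7/3*(-1155) = -73 + 2695 = 2622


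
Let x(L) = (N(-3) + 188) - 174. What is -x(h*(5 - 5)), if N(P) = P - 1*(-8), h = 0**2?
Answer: -19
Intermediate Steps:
h = 0
N(P) = 8 + P (N(P) = P + 8 = 8 + P)
x(L) = 19 (x(L) = ((8 - 3) + 188) - 174 = (5 + 188) - 174 = 193 - 174 = 19)
-x(h*(5 - 5)) = -1*19 = -19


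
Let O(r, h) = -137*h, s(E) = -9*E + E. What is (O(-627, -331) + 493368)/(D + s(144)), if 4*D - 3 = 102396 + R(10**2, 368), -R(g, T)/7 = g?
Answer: 2154860/97091 ≈ 22.194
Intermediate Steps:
R(g, T) = -7*g
s(E) = -8*E
D = 101699/4 (D = 3/4 + (102396 - 7*10**2)/4 = 3/4 + (102396 - 7*100)/4 = 3/4 + (102396 - 700)/4 = 3/4 + (1/4)*101696 = 3/4 + 25424 = 101699/4 ≈ 25425.)
(O(-627, -331) + 493368)/(D + s(144)) = (-137*(-331) + 493368)/(101699/4 - 8*144) = (45347 + 493368)/(101699/4 - 1152) = 538715/(97091/4) = 538715*(4/97091) = 2154860/97091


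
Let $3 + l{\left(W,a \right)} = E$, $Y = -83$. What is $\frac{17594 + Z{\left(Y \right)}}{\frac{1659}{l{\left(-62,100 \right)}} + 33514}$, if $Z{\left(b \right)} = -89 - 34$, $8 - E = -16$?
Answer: $\frac{17471}{33593} \approx 0.52008$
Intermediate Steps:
$E = 24$ ($E = 8 - -16 = 8 + 16 = 24$)
$l{\left(W,a \right)} = 21$ ($l{\left(W,a \right)} = -3 + 24 = 21$)
$Z{\left(b \right)} = -123$ ($Z{\left(b \right)} = -89 - 34 = -123$)
$\frac{17594 + Z{\left(Y \right)}}{\frac{1659}{l{\left(-62,100 \right)}} + 33514} = \frac{17594 - 123}{\frac{1659}{21} + 33514} = \frac{17471}{1659 \cdot \frac{1}{21} + 33514} = \frac{17471}{79 + 33514} = \frac{17471}{33593}$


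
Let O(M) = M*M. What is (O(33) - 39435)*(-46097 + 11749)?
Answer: 1317108408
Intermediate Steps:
O(M) = M**2
(O(33) - 39435)*(-46097 + 11749) = (33**2 - 39435)*(-46097 + 11749) = (1089 - 39435)*(-34348) = -38346*(-34348) = 1317108408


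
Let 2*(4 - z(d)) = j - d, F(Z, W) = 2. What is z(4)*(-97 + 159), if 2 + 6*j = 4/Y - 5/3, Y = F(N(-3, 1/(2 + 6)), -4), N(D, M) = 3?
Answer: 6851/18 ≈ 380.61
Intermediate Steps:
Y = 2
j = -5/18 (j = -⅓ + (4/2 - 5/3)/6 = -⅓ + (4*(½) - 5*⅓)/6 = -⅓ + (2 - 5/3)/6 = -⅓ + (⅙)*(⅓) = -⅓ + 1/18 = -5/18 ≈ -0.27778)
z(d) = 149/36 + d/2 (z(d) = 4 - (-5/18 - d)/2 = 4 + (5/36 + d/2) = 149/36 + d/2)
z(4)*(-97 + 159) = (149/36 + (½)*4)*(-97 + 159) = (149/36 + 2)*62 = (221/36)*62 = 6851/18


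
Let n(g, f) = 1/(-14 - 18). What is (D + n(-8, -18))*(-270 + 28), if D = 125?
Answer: -483879/16 ≈ -30242.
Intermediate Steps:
n(g, f) = -1/32 (n(g, f) = 1/(-32) = -1/32)
(D + n(-8, -18))*(-270 + 28) = (125 - 1/32)*(-270 + 28) = (3999/32)*(-242) = -483879/16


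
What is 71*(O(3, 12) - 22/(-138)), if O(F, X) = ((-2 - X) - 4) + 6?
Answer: -58007/69 ≈ -840.68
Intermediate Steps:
O(F, X) = -X (O(F, X) = (-6 - X) + 6 = -X)
71*(O(3, 12) - 22/(-138)) = 71*(-1*12 - 22/(-138)) = 71*(-12 - 22*(-1/138)) = 71*(-12 + 11/69) = 71*(-817/69) = -58007/69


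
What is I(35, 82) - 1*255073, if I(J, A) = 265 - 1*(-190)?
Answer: -254618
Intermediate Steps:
I(J, A) = 455 (I(J, A) = 265 + 190 = 455)
I(35, 82) - 1*255073 = 455 - 1*255073 = 455 - 255073 = -254618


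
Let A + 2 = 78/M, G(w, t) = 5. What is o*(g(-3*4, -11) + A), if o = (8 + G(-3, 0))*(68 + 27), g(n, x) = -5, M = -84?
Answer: -137085/14 ≈ -9791.8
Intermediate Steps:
o = 1235 (o = (8 + 5)*(68 + 27) = 13*95 = 1235)
A = -41/14 (A = -2 + 78/(-84) = -2 + 78*(-1/84) = -2 - 13/14 = -41/14 ≈ -2.9286)
o*(g(-3*4, -11) + A) = 1235*(-5 - 41/14) = 1235*(-111/14) = -137085/14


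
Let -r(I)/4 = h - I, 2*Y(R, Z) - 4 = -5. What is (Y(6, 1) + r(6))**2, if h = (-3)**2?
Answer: 625/4 ≈ 156.25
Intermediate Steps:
h = 9
Y(R, Z) = -1/2 (Y(R, Z) = 2 + (1/2)*(-5) = 2 - 5/2 = -1/2)
r(I) = -36 + 4*I (r(I) = -4*(9 - I) = -36 + 4*I)
(Y(6, 1) + r(6))**2 = (-1/2 + (-36 + 4*6))**2 = (-1/2 + (-36 + 24))**2 = (-1/2 - 12)**2 = (-25/2)**2 = 625/4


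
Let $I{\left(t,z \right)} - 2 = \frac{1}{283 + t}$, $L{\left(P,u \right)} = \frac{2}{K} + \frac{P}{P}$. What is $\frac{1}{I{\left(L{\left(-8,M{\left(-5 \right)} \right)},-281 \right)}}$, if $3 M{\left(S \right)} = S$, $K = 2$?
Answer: $\frac{285}{571} \approx 0.49912$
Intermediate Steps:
$M{\left(S \right)} = \frac{S}{3}$
$L{\left(P,u \right)} = 2$ ($L{\left(P,u \right)} = \frac{2}{2} + \frac{P}{P} = 2 \cdot \frac{1}{2} + 1 = 1 + 1 = 2$)
$I{\left(t,z \right)} = 2 + \frac{1}{283 + t}$
$\frac{1}{I{\left(L{\left(-8,M{\left(-5 \right)} \right)},-281 \right)}} = \frac{1}{\frac{1}{283 + 2} \left(567 + 2 \cdot 2\right)} = \frac{1}{\frac{1}{285} \left(567 + 4\right)} = \frac{1}{\frac{1}{285} \cdot 571} = \frac{1}{\frac{571}{285}} = \frac{285}{571}$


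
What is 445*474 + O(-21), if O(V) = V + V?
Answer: 210888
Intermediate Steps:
O(V) = 2*V
445*474 + O(-21) = 445*474 + 2*(-21) = 210930 - 42 = 210888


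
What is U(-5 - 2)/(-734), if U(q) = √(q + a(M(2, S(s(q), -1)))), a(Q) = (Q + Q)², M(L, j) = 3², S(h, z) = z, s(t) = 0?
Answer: -√317/734 ≈ -0.024257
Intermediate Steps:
M(L, j) = 9
a(Q) = 4*Q² (a(Q) = (2*Q)² = 4*Q²)
U(q) = √(324 + q) (U(q) = √(q + 4*9²) = √(q + 4*81) = √(q + 324) = √(324 + q))
U(-5 - 2)/(-734) = √(324 + (-5 - 2))/(-734) = √(324 - 7)*(-1/734) = √317*(-1/734) = -√317/734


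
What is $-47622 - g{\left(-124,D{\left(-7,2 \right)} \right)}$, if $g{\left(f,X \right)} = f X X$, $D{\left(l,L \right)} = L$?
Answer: $-47126$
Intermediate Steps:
$g{\left(f,X \right)} = f X^{2}$ ($g{\left(f,X \right)} = X f X = f X^{2}$)
$-47622 - g{\left(-124,D{\left(-7,2 \right)} \right)} = -47622 - - 124 \cdot 2^{2} = -47622 - \left(-124\right) 4 = -47622 - -496 = -47622 + 496 = -47126$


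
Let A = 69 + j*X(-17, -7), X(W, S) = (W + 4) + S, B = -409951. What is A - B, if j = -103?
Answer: 412080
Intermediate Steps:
X(W, S) = 4 + S + W (X(W, S) = (4 + W) + S = 4 + S + W)
A = 2129 (A = 69 - 103*(4 - 7 - 17) = 69 - 103*(-20) = 69 + 2060 = 2129)
A - B = 2129 - 1*(-409951) = 2129 + 409951 = 412080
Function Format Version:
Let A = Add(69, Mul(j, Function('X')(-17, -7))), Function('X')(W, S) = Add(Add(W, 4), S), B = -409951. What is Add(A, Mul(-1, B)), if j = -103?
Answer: 412080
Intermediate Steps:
Function('X')(W, S) = Add(4, S, W) (Function('X')(W, S) = Add(Add(4, W), S) = Add(4, S, W))
A = 2129 (A = Add(69, Mul(-103, Add(4, -7, -17))) = Add(69, Mul(-103, -20)) = Add(69, 2060) = 2129)
Add(A, Mul(-1, B)) = Add(2129, Mul(-1, -409951)) = Add(2129, 409951) = 412080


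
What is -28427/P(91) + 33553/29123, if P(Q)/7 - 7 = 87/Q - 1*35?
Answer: 10845007706/71671703 ≈ 151.31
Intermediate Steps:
P(Q) = -196 + 609/Q (P(Q) = 49 + 7*(87/Q - 1*35) = 49 + 7*(87/Q - 35) = 49 + 7*(-35 + 87/Q) = 49 + (-245 + 609/Q) = -196 + 609/Q)
-28427/P(91) + 33553/29123 = -28427/(-196 + 609/91) + 33553/29123 = -28427/(-196 + 609*(1/91)) + 33553*(1/29123) = -28427/(-196 + 87/13) + 33553/29123 = -28427/(-2461/13) + 33553/29123 = -28427*(-13/2461) + 33553/29123 = 369551/2461 + 33553/29123 = 10845007706/71671703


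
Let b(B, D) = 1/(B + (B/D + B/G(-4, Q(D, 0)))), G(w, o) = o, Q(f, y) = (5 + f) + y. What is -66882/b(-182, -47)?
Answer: 546314470/47 ≈ 1.1624e+7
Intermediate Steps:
Q(f, y) = 5 + f + y
b(B, D) = 1/(B + B/D + B/(5 + D)) (b(B, D) = 1/(B + (B/D + B/(5 + D + 0))) = 1/(B + (B/D + B/(5 + D))) = 1/(B + B/D + B/(5 + D)))
-66882/b(-182, -47) = -66882*182*(5 + (-47)**2 + 7*(-47))/(47*(5 - 47)) = -66882/((-47*(-1/182)*(-42)/(5 + 2209 - 329))) = -66882/((-47*(-1/182)*(-42)/1885)) = -66882/((-47*(-1/182)*1/1885*(-42))) = -66882/(-141/24505) = -66882*(-24505/141) = 546314470/47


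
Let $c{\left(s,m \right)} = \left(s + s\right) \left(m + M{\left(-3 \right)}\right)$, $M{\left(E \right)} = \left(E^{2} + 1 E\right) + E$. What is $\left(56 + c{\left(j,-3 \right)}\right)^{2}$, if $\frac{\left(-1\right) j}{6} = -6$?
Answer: $3136$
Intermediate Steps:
$j = 36$ ($j = \left(-6\right) \left(-6\right) = 36$)
$M{\left(E \right)} = E^{2} + 2 E$ ($M{\left(E \right)} = \left(E^{2} + E\right) + E = \left(E + E^{2}\right) + E = E^{2} + 2 E$)
$c{\left(s,m \right)} = 2 s \left(3 + m\right)$ ($c{\left(s,m \right)} = \left(s + s\right) \left(m - 3 \left(2 - 3\right)\right) = 2 s \left(m - -3\right) = 2 s \left(m + 3\right) = 2 s \left(3 + m\right)$)
$\left(56 + c{\left(j,-3 \right)}\right)^{2} = \left(56 + 2 \cdot 36 \left(3 - 3\right)\right)^{2} = \left(56 + 2 \cdot 36 \cdot 0\right)^{2} = \left(56 + 0\right)^{2} = 56^{2} = 3136$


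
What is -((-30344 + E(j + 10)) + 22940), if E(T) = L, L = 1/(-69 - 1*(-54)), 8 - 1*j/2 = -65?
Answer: 111061/15 ≈ 7404.1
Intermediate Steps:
j = 146 (j = 16 - 2*(-65) = 16 + 130 = 146)
L = -1/15 (L = 1/(-69 + 54) = 1/(-15) = -1/15 ≈ -0.066667)
E(T) = -1/15
-((-30344 + E(j + 10)) + 22940) = -((-30344 - 1/15) + 22940) = -(-455161/15 + 22940) = -1*(-111061/15) = 111061/15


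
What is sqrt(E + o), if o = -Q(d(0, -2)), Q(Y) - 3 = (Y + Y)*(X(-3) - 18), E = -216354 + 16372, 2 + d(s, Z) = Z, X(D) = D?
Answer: I*sqrt(200153) ≈ 447.38*I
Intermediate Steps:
d(s, Z) = -2 + Z
E = -199982
Q(Y) = 3 - 42*Y (Q(Y) = 3 + (Y + Y)*(-3 - 18) = 3 + (2*Y)*(-21) = 3 - 42*Y)
o = -171 (o = -(3 - 42*(-2 - 2)) = -(3 - 42*(-4)) = -(3 + 168) = -1*171 = -171)
sqrt(E + o) = sqrt(-199982 - 171) = sqrt(-200153) = I*sqrt(200153)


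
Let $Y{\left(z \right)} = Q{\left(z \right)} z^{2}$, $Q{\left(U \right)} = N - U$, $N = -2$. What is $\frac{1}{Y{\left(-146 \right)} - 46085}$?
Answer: $\frac{1}{3023419} \approx 3.3075 \cdot 10^{-7}$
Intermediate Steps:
$Q{\left(U \right)} = -2 - U$
$Y{\left(z \right)} = z^{2} \left(-2 - z\right)$ ($Y{\left(z \right)} = \left(-2 - z\right) z^{2} = z^{2} \left(-2 - z\right)$)
$\frac{1}{Y{\left(-146 \right)} - 46085} = \frac{1}{\left(-146\right)^{2} \left(-2 - -146\right) - 46085} = \frac{1}{21316 \left(-2 + 146\right) - 46085} = \frac{1}{21316 \cdot 144 - 46085} = \frac{1}{3069504 - 46085} = \frac{1}{3023419}$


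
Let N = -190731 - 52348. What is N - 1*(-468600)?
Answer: 225521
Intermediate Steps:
N = -243079
N - 1*(-468600) = -243079 - 1*(-468600) = -243079 + 468600 = 225521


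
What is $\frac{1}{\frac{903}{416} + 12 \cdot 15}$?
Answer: $\frac{416}{75783} \approx 0.0054894$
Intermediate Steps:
$\frac{1}{\frac{903}{416} + 12 \cdot 15} = \frac{1}{903 \cdot \frac{1}{416} + 180} = \frac{1}{\frac{903}{416} + 180} = \frac{1}{\frac{75783}{416}} = \frac{416}{75783}$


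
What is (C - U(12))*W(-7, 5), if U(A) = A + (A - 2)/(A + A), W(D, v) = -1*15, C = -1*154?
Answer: 9985/4 ≈ 2496.3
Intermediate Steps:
C = -154
W(D, v) = -15
U(A) = A + (-2 + A)/(2*A) (U(A) = A + (-2 + A)/((2*A)) = A + (-2 + A)*(1/(2*A)) = A + (-2 + A)/(2*A))
(C - U(12))*W(-7, 5) = (-154 - (1/2 + 12 - 1/12))*(-15) = (-154 - 1*149/12)*(-15) = (-154 - 149/12)*(-15) = -1997/12*(-15) = 9985/4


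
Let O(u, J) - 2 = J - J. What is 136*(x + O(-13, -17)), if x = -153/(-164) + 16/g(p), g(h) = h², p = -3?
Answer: 236402/369 ≈ 640.66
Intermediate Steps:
x = 4001/1476 (x = -153/(-164) + 16/((-3)²) = -153*(-1/164) + 16/9 = 153/164 + 16*(⅑) = 153/164 + 16/9 = 4001/1476 ≈ 2.7107)
O(u, J) = 2 (O(u, J) = 2 + (J - J) = 2 + 0 = 2)
136*(x + O(-13, -17)) = 136*(4001/1476 + 2) = 136*(6953/1476) = 236402/369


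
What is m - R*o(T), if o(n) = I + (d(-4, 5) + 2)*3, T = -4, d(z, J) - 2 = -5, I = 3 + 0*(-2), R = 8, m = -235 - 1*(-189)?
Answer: -46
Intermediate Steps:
m = -46 (m = -235 + 189 = -46)
I = 3 (I = 3 + 0 = 3)
d(z, J) = -3 (d(z, J) = 2 - 5 = -3)
o(n) = 0 (o(n) = 3 + (-3 + 2)*3 = 3 - 1*3 = 3 - 3 = 0)
m - R*o(T) = -46 - 8*0 = -46 - 1*0 = -46 + 0 = -46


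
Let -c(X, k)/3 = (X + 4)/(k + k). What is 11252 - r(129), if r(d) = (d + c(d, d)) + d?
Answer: 945617/86 ≈ 10996.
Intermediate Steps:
c(X, k) = -3*(4 + X)/(2*k) (c(X, k) = -3*(X + 4)/(k + k) = -3*(4 + X)/(2*k))
r(d) = 2*d + 3*(-4 - d)/(2*d) (r(d) = (d + 3*(-4 - d)/(2*d)) + d = 2*d + 3*(-4 - d)/(2*d))
11252 - r(129) = 11252 - (-3/2 - 6/129 + 2*129) = 11252 - (-3/2 - 6*1/129 + 258) = 11252 - (-3/2 - 2/43 + 258) = 11252 - 1*22055/86 = 11252 - 22055/86 = 945617/86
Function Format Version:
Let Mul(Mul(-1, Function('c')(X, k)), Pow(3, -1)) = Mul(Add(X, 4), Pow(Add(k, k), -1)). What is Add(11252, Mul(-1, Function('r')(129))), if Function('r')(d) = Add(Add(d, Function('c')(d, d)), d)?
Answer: Rational(945617, 86) ≈ 10996.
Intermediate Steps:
Function('c')(X, k) = Mul(Rational(-3, 2), Pow(k, -1), Add(4, X)) (Function('c')(X, k) = Mul(-3, Mul(Add(X, 4), Pow(Add(k, k), -1))) = Mul(-3, Mul(Add(4, X), Pow(Mul(2, k), -1))) = Mul(-3, Mul(Add(4, X), Mul(Rational(1, 2), Pow(k, -1)))) = Mul(-3, Mul(Rational(1, 2), Pow(k, -1), Add(4, X))) = Mul(Rational(-3, 2), Pow(k, -1), Add(4, X)))
Function('r')(d) = Add(Mul(2, d), Mul(Rational(3, 2), Pow(d, -1), Add(-4, Mul(-1, d)))) (Function('r')(d) = Add(Add(d, Mul(Rational(3, 2), Pow(d, -1), Add(-4, Mul(-1, d)))), d) = Add(Mul(2, d), Mul(Rational(3, 2), Pow(d, -1), Add(-4, Mul(-1, d)))))
Add(11252, Mul(-1, Function('r')(129))) = Add(11252, Mul(-1, Add(Rational(-3, 2), Mul(-6, Pow(129, -1)), Mul(2, 129)))) = Add(11252, Mul(-1, Add(Rational(-3, 2), Mul(-6, Rational(1, 129)), 258))) = Add(11252, Mul(-1, Add(Rational(-3, 2), Rational(-2, 43), 258))) = Add(11252, Mul(-1, Rational(22055, 86))) = Add(11252, Rational(-22055, 86)) = Rational(945617, 86)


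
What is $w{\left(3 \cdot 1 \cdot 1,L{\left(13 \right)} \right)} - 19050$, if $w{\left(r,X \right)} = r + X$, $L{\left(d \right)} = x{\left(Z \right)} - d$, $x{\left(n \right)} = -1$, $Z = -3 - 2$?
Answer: $-19061$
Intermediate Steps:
$Z = -5$ ($Z = -3 - 2 = -5$)
$L{\left(d \right)} = -1 - d$
$w{\left(r,X \right)} = X + r$
$w{\left(3 \cdot 1 \cdot 1,L{\left(13 \right)} \right)} - 19050 = \left(\left(-1 - 13\right) + 3 \cdot 1 \cdot 1\right) - 19050 = \left(\left(-1 - 13\right) + 3 \cdot 1\right) - 19050 = \left(-14 + 3\right) - 19050 = -11 - 19050 = -19061$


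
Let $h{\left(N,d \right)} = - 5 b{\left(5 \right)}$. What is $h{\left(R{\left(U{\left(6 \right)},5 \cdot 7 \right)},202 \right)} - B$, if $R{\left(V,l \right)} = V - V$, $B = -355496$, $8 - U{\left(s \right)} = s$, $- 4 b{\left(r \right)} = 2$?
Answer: $\frac{710997}{2} \approx 3.555 \cdot 10^{5}$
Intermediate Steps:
$b{\left(r \right)} = - \frac{1}{2}$ ($b{\left(r \right)} = \left(- \frac{1}{4}\right) 2 = - \frac{1}{2}$)
$U{\left(s \right)} = 8 - s$
$R{\left(V,l \right)} = 0$
$h{\left(N,d \right)} = \frac{5}{2}$ ($h{\left(N,d \right)} = \left(-5\right) \left(- \frac{1}{2}\right) = \frac{5}{2}$)
$h{\left(R{\left(U{\left(6 \right)},5 \cdot 7 \right)},202 \right)} - B = \frac{5}{2} - -355496 = \frac{5}{2} + 355496 = \frac{710997}{2}$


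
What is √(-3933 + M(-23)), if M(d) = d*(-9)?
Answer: 9*I*√46 ≈ 61.041*I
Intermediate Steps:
M(d) = -9*d
√(-3933 + M(-23)) = √(-3933 - 9*(-23)) = √(-3933 + 207) = √(-3726) = 9*I*√46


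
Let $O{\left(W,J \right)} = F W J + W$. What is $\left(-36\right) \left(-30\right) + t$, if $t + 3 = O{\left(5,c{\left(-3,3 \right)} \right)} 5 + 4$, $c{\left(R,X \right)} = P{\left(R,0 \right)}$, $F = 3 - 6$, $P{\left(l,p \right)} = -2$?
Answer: $1256$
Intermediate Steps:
$F = -3$ ($F = 3 - 6 = -3$)
$c{\left(R,X \right)} = -2$
$O{\left(W,J \right)} = W - 3 J W$ ($O{\left(W,J \right)} = - 3 W J + W = - 3 J W + W = W - 3 J W$)
$t = 176$ ($t = -3 + \left(5 \left(1 - -6\right) 5 + 4\right) = -3 + \left(5 \left(1 + 6\right) 5 + 4\right) = -3 + \left(5 \cdot 7 \cdot 5 + 4\right) = -3 + \left(35 \cdot 5 + 4\right) = -3 + \left(175 + 4\right) = -3 + 179 = 176$)
$\left(-36\right) \left(-30\right) + t = \left(-36\right) \left(-30\right) + 176 = 1080 + 176 = 1256$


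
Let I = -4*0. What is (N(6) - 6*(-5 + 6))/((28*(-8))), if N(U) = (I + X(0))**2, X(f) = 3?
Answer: -3/224 ≈ -0.013393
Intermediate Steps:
I = 0
N(U) = 9 (N(U) = (0 + 3)**2 = 3**2 = 9)
(N(6) - 6*(-5 + 6))/((28*(-8))) = (9 - 6*(-5 + 6))/((28*(-8))) = (9 - 6)/(-224) = -(9 - 1*6)/224 = -(9 - 6)/224 = -1/224*3 = -3/224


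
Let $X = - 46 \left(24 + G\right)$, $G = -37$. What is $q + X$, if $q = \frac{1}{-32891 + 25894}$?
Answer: $\frac{4184205}{6997} \approx 598.0$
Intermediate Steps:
$X = 598$ ($X = - 46 \left(24 - 37\right) = \left(-46\right) \left(-13\right) = 598$)
$q = - \frac{1}{6997}$ ($q = \frac{1}{-6997} = - \frac{1}{6997} \approx -0.00014292$)
$q + X = - \frac{1}{6997} + 598 = \frac{4184205}{6997}$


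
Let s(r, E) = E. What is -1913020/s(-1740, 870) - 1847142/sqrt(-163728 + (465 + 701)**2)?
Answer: -191302/87 - 923571*sqrt(298957)/298957 ≈ -3888.0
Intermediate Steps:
-1913020/s(-1740, 870) - 1847142/sqrt(-163728 + (465 + 701)**2) = -1913020/870 - 1847142/sqrt(-163728 + (465 + 701)**2) = -1913020*1/870 - 1847142/sqrt(-163728 + 1166**2) = -191302/87 - 1847142/sqrt(-163728 + 1359556) = -191302/87 - 1847142*sqrt(298957)/597914 = -191302/87 - 923571*sqrt(298957)/298957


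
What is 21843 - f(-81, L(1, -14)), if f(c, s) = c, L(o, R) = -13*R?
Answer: 21924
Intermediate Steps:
21843 - f(-81, L(1, -14)) = 21843 - 1*(-81) = 21843 + 81 = 21924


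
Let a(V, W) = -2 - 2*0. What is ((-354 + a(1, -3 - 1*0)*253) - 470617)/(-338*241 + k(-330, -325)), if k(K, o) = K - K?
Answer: 471477/81458 ≈ 5.7880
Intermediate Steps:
k(K, o) = 0
a(V, W) = -2 (a(V, W) = -2 + 0 = -2)
((-354 + a(1, -3 - 1*0)*253) - 470617)/(-338*241 + k(-330, -325)) = ((-354 - 2*253) - 470617)/(-338*241 + 0) = ((-354 - 506) - 470617)/(-81458 + 0) = (-860 - 470617)/(-81458) = -471477*(-1/81458) = 471477/81458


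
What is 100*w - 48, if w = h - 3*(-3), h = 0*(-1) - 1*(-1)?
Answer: 952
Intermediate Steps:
h = 1 (h = 0 + 1 = 1)
w = 10 (w = 1 - 3*(-3) = 1 + 9 = 10)
100*w - 48 = 100*10 - 48 = 1000 - 48 = 952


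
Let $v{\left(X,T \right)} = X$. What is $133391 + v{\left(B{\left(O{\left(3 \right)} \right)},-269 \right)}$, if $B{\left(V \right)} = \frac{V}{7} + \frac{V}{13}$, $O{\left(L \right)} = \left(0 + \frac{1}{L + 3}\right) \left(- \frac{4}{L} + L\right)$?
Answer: $\frac{109247279}{819} \approx 1.3339 \cdot 10^{5}$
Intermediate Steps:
$O{\left(L \right)} = \frac{L - \frac{4}{L}}{3 + L}$ ($O{\left(L \right)} = \left(0 + \frac{1}{3 + L}\right) \left(L - \frac{4}{L}\right) = \frac{L - \frac{4}{L}}{3 + L}$)
$B{\left(V \right)} = \frac{20 V}{91}$ ($B{\left(V \right)} = V \frac{1}{7} + V \frac{1}{13} = \frac{V}{7} + \frac{V}{13} = \frac{20 V}{91}$)
$133391 + v{\left(B{\left(O{\left(3 \right)} \right)},-269 \right)} = 133391 + \frac{20 \frac{-4 + 3^{2}}{3 \left(3 + 3\right)}}{91} = 133391 + \frac{20 \frac{-4 + 9}{3 \cdot 6}}{91} = 133391 + \frac{20 \cdot \frac{1}{3} \cdot \frac{1}{6} \cdot 5}{91} = 133391 + \frac{20}{91} \cdot \frac{5}{18} = 133391 + \frac{50}{819} = \frac{109247279}{819}$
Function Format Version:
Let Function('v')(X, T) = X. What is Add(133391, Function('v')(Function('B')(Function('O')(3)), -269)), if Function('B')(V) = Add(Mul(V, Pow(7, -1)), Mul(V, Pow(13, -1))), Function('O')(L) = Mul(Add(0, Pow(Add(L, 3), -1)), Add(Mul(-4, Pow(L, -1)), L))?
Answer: Rational(109247279, 819) ≈ 1.3339e+5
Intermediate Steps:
Function('O')(L) = Mul(Pow(Add(3, L), -1), Add(L, Mul(-4, Pow(L, -1)))) (Function('O')(L) = Mul(Add(0, Pow(Add(3, L), -1)), Add(L, Mul(-4, Pow(L, -1)))) = Mul(Pow(Add(3, L), -1), Add(L, Mul(-4, Pow(L, -1)))))
Function('B')(V) = Mul(Rational(20, 91), V) (Function('B')(V) = Add(Mul(V, Rational(1, 7)), Mul(V, Rational(1, 13))) = Add(Mul(Rational(1, 7), V), Mul(Rational(1, 13), V)) = Mul(Rational(20, 91), V))
Add(133391, Function('v')(Function('B')(Function('O')(3)), -269)) = Add(133391, Mul(Rational(20, 91), Mul(Pow(3, -1), Pow(Add(3, 3), -1), Add(-4, Pow(3, 2))))) = Add(133391, Mul(Rational(20, 91), Mul(Rational(1, 3), Pow(6, -1), Add(-4, 9)))) = Add(133391, Mul(Rational(20, 91), Mul(Rational(1, 3), Rational(1, 6), 5))) = Add(133391, Mul(Rational(20, 91), Rational(5, 18))) = Add(133391, Rational(50, 819)) = Rational(109247279, 819)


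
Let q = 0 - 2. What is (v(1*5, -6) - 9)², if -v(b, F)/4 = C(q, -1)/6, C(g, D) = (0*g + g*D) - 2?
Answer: 81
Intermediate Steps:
q = -2
C(g, D) = -2 + D*g (C(g, D) = (0 + D*g) - 2 = D*g - 2 = -2 + D*g)
v(b, F) = 0 (v(b, F) = -4*(-2 - 1*(-2))/6 = -4*(-2 + 2)/6 = -0/6 = -4*0 = 0)
(v(1*5, -6) - 9)² = (0 - 9)² = (-9)² = 81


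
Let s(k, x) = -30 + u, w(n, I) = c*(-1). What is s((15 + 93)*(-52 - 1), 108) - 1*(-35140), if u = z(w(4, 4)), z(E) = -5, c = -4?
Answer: 35105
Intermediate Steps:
w(n, I) = 4 (w(n, I) = -4*(-1) = 4)
u = -5
s(k, x) = -35 (s(k, x) = -30 - 5 = -35)
s((15 + 93)*(-52 - 1), 108) - 1*(-35140) = -35 - 1*(-35140) = -35 + 35140 = 35105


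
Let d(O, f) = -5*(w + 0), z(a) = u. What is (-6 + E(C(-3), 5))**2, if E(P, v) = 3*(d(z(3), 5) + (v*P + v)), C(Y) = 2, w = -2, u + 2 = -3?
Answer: 4761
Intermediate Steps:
u = -5 (u = -2 - 3 = -5)
z(a) = -5
d(O, f) = 10 (d(O, f) = -5*(-2 + 0) = -5*(-2) = 10)
E(P, v) = 30 + 3*v + 3*P*v (E(P, v) = 3*(10 + (v*P + v)) = 3*(10 + (P*v + v)) = 3*(10 + (v + P*v)) = 3*(10 + v + P*v) = 30 + 3*v + 3*P*v)
(-6 + E(C(-3), 5))**2 = (-6 + (30 + 3*5 + 3*2*5))**2 = (-6 + (30 + 15 + 30))**2 = (-6 + 75)**2 = 69**2 = 4761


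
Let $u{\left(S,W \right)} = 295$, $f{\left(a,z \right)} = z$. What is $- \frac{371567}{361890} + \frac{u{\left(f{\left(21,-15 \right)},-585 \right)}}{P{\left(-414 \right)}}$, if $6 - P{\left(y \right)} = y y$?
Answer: $- \frac{1063160428}{1033738785} \approx -1.0285$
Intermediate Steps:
$P{\left(y \right)} = 6 - y^{2}$ ($P{\left(y \right)} = 6 - y y = 6 - y^{2}$)
$- \frac{371567}{361890} + \frac{u{\left(f{\left(21,-15 \right)},-585 \right)}}{P{\left(-414 \right)}} = - \frac{371567}{361890} + \frac{295}{6 - \left(-414\right)^{2}} = \left(-371567\right) \frac{1}{361890} + \frac{295}{6 - 171396} = - \frac{371567}{361890} + \frac{295}{6 - 171396} = - \frac{371567}{361890} + \frac{295}{-171390} = - \frac{371567}{361890} + 295 \left(- \frac{1}{171390}\right) = - \frac{371567}{361890} - \frac{59}{34278} = - \frac{1063160428}{1033738785}$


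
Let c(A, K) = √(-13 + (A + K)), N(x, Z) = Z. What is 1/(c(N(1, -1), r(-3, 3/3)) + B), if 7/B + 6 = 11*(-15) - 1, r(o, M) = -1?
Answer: -1204/443809 - 29584*I*√15/443809 ≈ -0.0027129 - 0.25817*I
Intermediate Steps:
B = -7/172 (B = 7/(-6 + (11*(-15) - 1)) = 7/(-6 + (-165 - 1)) = 7/(-6 - 166) = 7/(-172) = 7*(-1/172) = -7/172 ≈ -0.040698)
c(A, K) = √(-13 + A + K)
1/(c(N(1, -1), r(-3, 3/3)) + B) = 1/(√(-13 - 1 - 1) - 7/172) = 1/(√(-15) - 7/172) = 1/(I*√15 - 7/172) = 1/(-7/172 + I*√15)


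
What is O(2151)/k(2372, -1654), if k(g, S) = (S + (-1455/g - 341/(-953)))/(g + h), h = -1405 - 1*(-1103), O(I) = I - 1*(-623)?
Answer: -1442254418320/415496803 ≈ -3471.2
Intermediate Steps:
O(I) = 623 + I (O(I) = I + 623 = 623 + I)
h = -302 (h = -1405 + 1103 = -302)
k(g, S) = (341/953 + S - 1455/g)/(-302 + g) (k(g, S) = (S + (-1455/g - 341/(-953)))/(g - 302) = (S + (-1455/g - 341*(-1/953)))/(-302 + g) = (S + (-1455/g + 341/953))/(-302 + g) = (S + (341/953 - 1455/g))/(-302 + g) = (341/953 + S - 1455/g)/(-302 + g))
O(2151)/k(2372, -1654) = (623 + 2151)/(((-1455 + (341/953)*2372 - 1654*2372)/(2372*(-302 + 2372)))) = 2774/(((1/2372)*(-1455 + 808852/953 - 3923288)/2070)) = 2774/(((1/2372)*(1/2070)*(-3739471227/953))) = 2774/(-415496803/519918680) = 2774*(-519918680/415496803) = -1442254418320/415496803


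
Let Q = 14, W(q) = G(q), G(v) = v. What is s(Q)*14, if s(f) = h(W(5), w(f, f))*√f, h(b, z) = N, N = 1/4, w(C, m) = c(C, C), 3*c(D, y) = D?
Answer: 7*√14/2 ≈ 13.096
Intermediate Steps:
c(D, y) = D/3
w(C, m) = C/3
W(q) = q
N = ¼ ≈ 0.25000
h(b, z) = ¼
s(f) = √f/4
s(Q)*14 = (√14/4)*14 = 7*√14/2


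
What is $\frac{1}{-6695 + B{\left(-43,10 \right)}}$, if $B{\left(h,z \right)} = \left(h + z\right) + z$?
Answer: $- \frac{1}{6718} \approx -0.00014885$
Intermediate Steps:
$B{\left(h,z \right)} = h + 2 z$
$\frac{1}{-6695 + B{\left(-43,10 \right)}} = \frac{1}{-6695 + \left(-43 + 2 \cdot 10\right)} = \frac{1}{-6695 + \left(-43 + 20\right)} = \frac{1}{-6695 - 23} = \frac{1}{-6718} = - \frac{1}{6718}$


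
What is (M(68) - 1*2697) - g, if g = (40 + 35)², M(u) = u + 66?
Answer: -8188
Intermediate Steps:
M(u) = 66 + u
g = 5625 (g = 75² = 5625)
(M(68) - 1*2697) - g = ((66 + 68) - 1*2697) - 1*5625 = (134 - 2697) - 5625 = -2563 - 5625 = -8188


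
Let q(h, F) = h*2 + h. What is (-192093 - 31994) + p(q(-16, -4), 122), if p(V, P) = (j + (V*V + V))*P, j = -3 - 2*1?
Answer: 50535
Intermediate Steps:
j = -5 (j = -3 - 2 = -5)
q(h, F) = 3*h (q(h, F) = 2*h + h = 3*h)
p(V, P) = P*(-5 + V + V²) (p(V, P) = (-5 + (V*V + V))*P = (-5 + (V² + V))*P = (-5 + (V + V²))*P = (-5 + V + V²)*P = P*(-5 + V + V²))
(-192093 - 31994) + p(q(-16, -4), 122) = (-192093 - 31994) + 122*(-5 + 3*(-16) + (3*(-16))²) = -224087 + 122*(-5 - 48 + (-48)²) = -224087 + 122*(-5 - 48 + 2304) = -224087 + 122*2251 = -224087 + 274622 = 50535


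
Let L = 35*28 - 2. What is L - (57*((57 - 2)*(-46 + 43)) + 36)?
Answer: 10347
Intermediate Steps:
L = 978 (L = 980 - 2 = 978)
L - (57*((57 - 2)*(-46 + 43)) + 36) = 978 - (57*((57 - 2)*(-46 + 43)) + 36) = 978 - (57*(55*(-3)) + 36) = 978 - (57*(-165) + 36) = 978 - (-9405 + 36) = 978 - 1*(-9369) = 978 + 9369 = 10347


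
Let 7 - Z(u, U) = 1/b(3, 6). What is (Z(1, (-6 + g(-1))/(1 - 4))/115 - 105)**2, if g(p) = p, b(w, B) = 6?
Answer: 5243063281/476100 ≈ 11013.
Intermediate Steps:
Z(u, U) = 41/6 (Z(u, U) = 7 - 1/6 = 41/6)
(Z(1, (-6 + g(-1))/(1 - 4))/115 - 105)**2 = ((41/6)/115 - 105)**2 = ((41/6)*(1/115) - 105)**2 = (41/690 - 105)**2 = (-72409/690)**2 = 5243063281/476100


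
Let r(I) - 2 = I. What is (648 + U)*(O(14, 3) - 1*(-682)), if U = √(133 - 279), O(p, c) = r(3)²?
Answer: 458136 + 707*I*√146 ≈ 4.5814e+5 + 8542.7*I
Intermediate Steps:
r(I) = 2 + I
O(p, c) = 25 (O(p, c) = (2 + 3)² = 5² = 25)
U = I*√146 (U = √(-146) = I*√146 ≈ 12.083*I)
(648 + U)*(O(14, 3) - 1*(-682)) = (648 + I*√146)*(25 - 1*(-682)) = (648 + I*√146)*(25 + 682) = (648 + I*√146)*707 = 458136 + 707*I*√146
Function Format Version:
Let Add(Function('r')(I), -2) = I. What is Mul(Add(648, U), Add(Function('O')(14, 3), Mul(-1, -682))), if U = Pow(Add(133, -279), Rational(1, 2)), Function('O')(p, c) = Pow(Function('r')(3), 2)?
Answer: Add(458136, Mul(707, I, Pow(146, Rational(1, 2)))) ≈ Add(4.5814e+5, Mul(8542.7, I))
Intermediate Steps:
Function('r')(I) = Add(2, I)
Function('O')(p, c) = 25 (Function('O')(p, c) = Pow(Add(2, 3), 2) = Pow(5, 2) = 25)
U = Mul(I, Pow(146, Rational(1, 2))) (U = Pow(-146, Rational(1, 2)) = Mul(I, Pow(146, Rational(1, 2))) ≈ Mul(12.083, I))
Mul(Add(648, U), Add(Function('O')(14, 3), Mul(-1, -682))) = Mul(Add(648, Mul(I, Pow(146, Rational(1, 2)))), Add(25, Mul(-1, -682))) = Mul(Add(648, Mul(I, Pow(146, Rational(1, 2)))), Add(25, 682)) = Mul(Add(648, Mul(I, Pow(146, Rational(1, 2)))), 707) = Add(458136, Mul(707, I, Pow(146, Rational(1, 2))))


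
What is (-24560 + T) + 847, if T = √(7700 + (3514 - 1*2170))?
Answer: -23713 + 2*√2261 ≈ -23618.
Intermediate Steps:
T = 2*√2261 (T = √(7700 + (3514 - 2170)) = √(7700 + 1344) = √9044 = 2*√2261 ≈ 95.100)
(-24560 + T) + 847 = (-24560 + 2*√2261) + 847 = -23713 + 2*√2261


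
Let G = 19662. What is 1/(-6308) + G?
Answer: 124027895/6308 ≈ 19662.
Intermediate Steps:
1/(-6308) + G = 1/(-6308) + 19662 = -1/6308 + 19662 = 124027895/6308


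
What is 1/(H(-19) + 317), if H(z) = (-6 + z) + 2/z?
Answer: 19/5546 ≈ 0.0034259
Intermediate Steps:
H(z) = -6 + z + 2/z
1/(H(-19) + 317) = 1/((-6 - 19 + 2/(-19)) + 317) = 1/((-6 - 19 + 2*(-1/19)) + 317) = 1/((-6 - 19 - 2/19) + 317) = 1/(-477/19 + 317) = 1/(5546/19) = 19/5546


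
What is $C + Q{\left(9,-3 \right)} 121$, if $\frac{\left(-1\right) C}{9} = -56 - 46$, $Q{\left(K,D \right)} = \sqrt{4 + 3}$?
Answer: $918 + 121 \sqrt{7} \approx 1238.1$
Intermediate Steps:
$Q{\left(K,D \right)} = \sqrt{7}$
$C = 918$ ($C = - 9 \left(-56 - 46\right) = \left(-9\right) \left(-102\right) = 918$)
$C + Q{\left(9,-3 \right)} 121 = 918 + \sqrt{7} \cdot 121 = 918 + 121 \sqrt{7}$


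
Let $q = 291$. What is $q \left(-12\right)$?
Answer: $-3492$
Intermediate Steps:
$q \left(-12\right) = 291 \left(-12\right) = -3492$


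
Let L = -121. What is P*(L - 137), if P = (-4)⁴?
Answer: -66048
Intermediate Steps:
P = 256
P*(L - 137) = 256*(-121 - 137) = 256*(-258) = -66048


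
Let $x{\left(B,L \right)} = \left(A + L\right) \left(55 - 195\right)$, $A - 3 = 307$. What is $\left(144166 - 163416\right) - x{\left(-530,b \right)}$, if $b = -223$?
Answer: $-7070$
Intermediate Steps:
$A = 310$ ($A = 3 + 307 = 310$)
$x{\left(B,L \right)} = -43400 - 140 L$ ($x{\left(B,L \right)} = \left(310 + L\right) \left(55 - 195\right) = \left(310 + L\right) \left(-140\right) = -43400 - 140 L$)
$\left(144166 - 163416\right) - x{\left(-530,b \right)} = \left(144166 - 163416\right) - \left(-43400 - -31220\right) = \left(144166 - 163416\right) - \left(-43400 + 31220\right) = -19250 - -12180 = -19250 + 12180 = -7070$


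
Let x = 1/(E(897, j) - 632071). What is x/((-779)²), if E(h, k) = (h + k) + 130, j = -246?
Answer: -1/383092654890 ≈ -2.6103e-12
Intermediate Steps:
E(h, k) = 130 + h + k
x = -1/631290 (x = 1/((130 + 897 - 246) - 632071) = 1/(781 - 632071) = 1/(-631290) = -1/631290 ≈ -1.5841e-6)
x/((-779)²) = -1/(631290*((-779)²)) = -1/631290/606841 = -1/631290*1/606841 = -1/383092654890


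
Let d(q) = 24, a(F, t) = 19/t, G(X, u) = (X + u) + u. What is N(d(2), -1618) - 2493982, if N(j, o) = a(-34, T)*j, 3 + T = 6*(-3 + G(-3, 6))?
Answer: -27433650/11 ≈ -2.4940e+6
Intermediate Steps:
G(X, u) = X + 2*u
T = 33 (T = -3 + 6*(-3 + (-3 + 2*6)) = -3 + 6*(-3 + (-3 + 12)) = -3 + 6*(-3 + 9) = -3 + 6*6 = -3 + 36 = 33)
N(j, o) = 19*j/33 (N(j, o) = (19/33)*j = (19*(1/33))*j = 19*j/33)
N(d(2), -1618) - 2493982 = (19/33)*24 - 2493982 = 152/11 - 2493982 = -27433650/11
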